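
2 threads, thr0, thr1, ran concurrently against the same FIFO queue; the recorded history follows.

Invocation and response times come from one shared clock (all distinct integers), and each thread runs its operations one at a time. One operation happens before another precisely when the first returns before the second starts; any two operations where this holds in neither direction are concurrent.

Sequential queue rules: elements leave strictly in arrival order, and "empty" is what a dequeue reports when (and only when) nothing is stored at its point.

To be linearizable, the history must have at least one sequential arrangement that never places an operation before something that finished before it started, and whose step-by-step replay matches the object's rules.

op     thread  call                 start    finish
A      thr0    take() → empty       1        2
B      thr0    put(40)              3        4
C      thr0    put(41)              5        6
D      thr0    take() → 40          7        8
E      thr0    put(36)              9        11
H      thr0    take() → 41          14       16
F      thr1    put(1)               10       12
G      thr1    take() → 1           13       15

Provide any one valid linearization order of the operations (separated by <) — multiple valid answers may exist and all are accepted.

step 1: A take() → empty — queue <>
step 2: B put(40) — queue <40>
step 3: C put(41) — queue <40,41>
step 4: D take() → 40 — queue <41>
step 5: F put(1) — queue <41,1>
step 6: E put(36) — queue <41,1,36>
step 7: H take() → 41 — queue <1,36>
step 8: G take() → 1 — queue <36>

A < B < C < D < F < E < H < G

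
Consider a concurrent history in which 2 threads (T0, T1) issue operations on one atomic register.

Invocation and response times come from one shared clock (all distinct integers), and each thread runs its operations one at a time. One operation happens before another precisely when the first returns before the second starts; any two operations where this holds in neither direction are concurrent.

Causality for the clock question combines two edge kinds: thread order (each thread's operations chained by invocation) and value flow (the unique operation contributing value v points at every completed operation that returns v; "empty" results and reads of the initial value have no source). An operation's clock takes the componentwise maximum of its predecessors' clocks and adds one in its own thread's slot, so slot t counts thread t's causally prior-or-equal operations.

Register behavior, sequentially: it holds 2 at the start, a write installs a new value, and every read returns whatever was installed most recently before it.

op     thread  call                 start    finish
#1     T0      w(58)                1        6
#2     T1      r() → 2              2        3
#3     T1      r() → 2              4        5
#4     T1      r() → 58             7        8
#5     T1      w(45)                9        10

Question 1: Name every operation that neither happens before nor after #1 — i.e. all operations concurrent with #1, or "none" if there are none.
#1 spans [1,6]: anything still running between times 1 and 6 counts as concurrent
#2 [2,3]: concurrent
#3 [4,5]: concurrent
#4 [7,8]: after
#5 [9,10]: after

#2, #3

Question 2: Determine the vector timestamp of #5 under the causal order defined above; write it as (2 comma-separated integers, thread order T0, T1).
invoked at 2, #2 has no predecessors; its own T1 bump gives (0, 1)
invoked at 1, #1 has no predecessors; its own T0 bump gives (1, 0)
from VC(#2)=(0, 1), #3 (invoked 4) maxes components and bumps T1 → (0, 2)
from VC(#1)=(1, 0), VC(#3)=(0, 2), #4 (invoked 7) maxes components and bumps T1 → (1, 3)
from VC(#4)=(1, 3), #5 (invoked 9) maxes components and bumps T1 → (1, 4)
target: VC(#5) = (1, 4)

(1, 4)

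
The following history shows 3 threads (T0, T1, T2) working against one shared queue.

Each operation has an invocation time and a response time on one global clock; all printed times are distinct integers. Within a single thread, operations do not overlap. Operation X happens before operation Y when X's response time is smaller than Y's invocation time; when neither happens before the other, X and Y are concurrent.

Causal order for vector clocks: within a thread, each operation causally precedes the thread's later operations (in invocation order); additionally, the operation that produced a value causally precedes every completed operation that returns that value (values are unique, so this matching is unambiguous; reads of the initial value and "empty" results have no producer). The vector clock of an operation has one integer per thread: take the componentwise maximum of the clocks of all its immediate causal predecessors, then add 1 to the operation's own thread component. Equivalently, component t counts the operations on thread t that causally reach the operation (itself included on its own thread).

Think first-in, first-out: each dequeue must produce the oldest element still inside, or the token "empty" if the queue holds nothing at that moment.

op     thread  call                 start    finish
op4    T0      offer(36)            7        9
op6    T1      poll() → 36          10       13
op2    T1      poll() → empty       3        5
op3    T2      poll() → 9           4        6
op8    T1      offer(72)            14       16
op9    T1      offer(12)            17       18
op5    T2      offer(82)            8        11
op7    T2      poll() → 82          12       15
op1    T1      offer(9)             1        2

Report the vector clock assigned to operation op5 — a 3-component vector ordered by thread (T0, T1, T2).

(0, 1, 2)

VC(op1, invoked at 1): no causal predecessors; +1 on T1 → (0, 1, 0)
VC(op4, invoked at 7): no causal predecessors; +1 on T0 → (1, 0, 0)
VC(op3, invoked at 4): max of VC(op1)=(0, 1, 0), then +1 on thread T2 → (0, 1, 1)
VC(op2, invoked at 3): max of VC(op1)=(0, 1, 0), then +1 on thread T1 → (0, 2, 0)
VC(op5, invoked at 8): max of VC(op3)=(0, 1, 1), then +1 on thread T2 → (0, 1, 2)
VC(op7, invoked at 12): max of VC(op5)=(0, 1, 2), then +1 on thread T2 → (0, 1, 3)
VC(op6, invoked at 10): max of VC(op2)=(0, 2, 0), VC(op4)=(1, 0, 0), then +1 on thread T1 → (1, 3, 0)
VC(op8, invoked at 14): max of VC(op6)=(1, 3, 0), then +1 on thread T1 → (1, 4, 0)
VC(op9, invoked at 17): max of VC(op8)=(1, 4, 0), then +1 on thread T1 → (1, 5, 0)
target: VC(op5) = (0, 1, 2)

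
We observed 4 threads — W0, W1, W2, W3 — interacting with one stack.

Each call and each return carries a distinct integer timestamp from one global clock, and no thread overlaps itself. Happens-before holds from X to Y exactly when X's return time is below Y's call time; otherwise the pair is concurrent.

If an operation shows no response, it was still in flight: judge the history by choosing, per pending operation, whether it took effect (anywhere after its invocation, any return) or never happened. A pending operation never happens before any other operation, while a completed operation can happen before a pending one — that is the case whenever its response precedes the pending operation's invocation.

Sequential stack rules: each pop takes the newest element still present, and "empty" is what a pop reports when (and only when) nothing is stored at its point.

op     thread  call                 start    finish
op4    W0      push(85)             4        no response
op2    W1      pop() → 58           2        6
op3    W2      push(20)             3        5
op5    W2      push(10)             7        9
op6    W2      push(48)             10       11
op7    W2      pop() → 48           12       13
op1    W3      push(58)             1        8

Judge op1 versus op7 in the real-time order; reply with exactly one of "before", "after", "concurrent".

before

op1 spans [1,8], op7 spans [12,13]
resp(op1)=8 < inv(op7)=12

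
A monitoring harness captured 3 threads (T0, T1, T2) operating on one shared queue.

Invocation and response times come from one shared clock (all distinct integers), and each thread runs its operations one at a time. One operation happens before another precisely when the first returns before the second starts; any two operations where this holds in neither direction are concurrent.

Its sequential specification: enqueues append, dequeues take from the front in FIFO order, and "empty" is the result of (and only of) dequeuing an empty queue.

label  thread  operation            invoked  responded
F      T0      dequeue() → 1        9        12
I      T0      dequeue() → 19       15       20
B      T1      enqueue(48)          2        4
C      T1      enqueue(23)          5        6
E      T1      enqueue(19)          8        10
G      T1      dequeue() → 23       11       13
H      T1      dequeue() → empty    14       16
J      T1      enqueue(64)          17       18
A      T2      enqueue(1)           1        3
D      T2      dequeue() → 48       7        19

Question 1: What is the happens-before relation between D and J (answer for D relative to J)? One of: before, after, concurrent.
Answer: concurrent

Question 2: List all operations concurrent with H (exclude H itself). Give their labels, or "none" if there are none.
Answer: D, I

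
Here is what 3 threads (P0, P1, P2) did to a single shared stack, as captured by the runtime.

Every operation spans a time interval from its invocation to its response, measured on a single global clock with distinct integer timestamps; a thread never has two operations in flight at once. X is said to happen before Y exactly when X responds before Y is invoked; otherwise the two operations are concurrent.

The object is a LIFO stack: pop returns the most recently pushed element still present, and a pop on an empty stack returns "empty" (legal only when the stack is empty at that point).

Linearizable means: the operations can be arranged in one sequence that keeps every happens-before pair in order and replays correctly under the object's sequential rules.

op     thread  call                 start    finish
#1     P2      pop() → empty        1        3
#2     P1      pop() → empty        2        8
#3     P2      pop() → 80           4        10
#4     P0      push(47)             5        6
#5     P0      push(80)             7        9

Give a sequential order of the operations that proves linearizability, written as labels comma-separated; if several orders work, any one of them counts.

#1, #2, #4, #5, #3

after step 1 (#1 pop() → empty): stack <>
after step 2 (#2 pop() → empty): stack <>
after step 3 (#4 push(47)): stack <47>
after step 4 (#5 push(80)): stack <47,80>
after step 5 (#3 pop() → 80): stack <47>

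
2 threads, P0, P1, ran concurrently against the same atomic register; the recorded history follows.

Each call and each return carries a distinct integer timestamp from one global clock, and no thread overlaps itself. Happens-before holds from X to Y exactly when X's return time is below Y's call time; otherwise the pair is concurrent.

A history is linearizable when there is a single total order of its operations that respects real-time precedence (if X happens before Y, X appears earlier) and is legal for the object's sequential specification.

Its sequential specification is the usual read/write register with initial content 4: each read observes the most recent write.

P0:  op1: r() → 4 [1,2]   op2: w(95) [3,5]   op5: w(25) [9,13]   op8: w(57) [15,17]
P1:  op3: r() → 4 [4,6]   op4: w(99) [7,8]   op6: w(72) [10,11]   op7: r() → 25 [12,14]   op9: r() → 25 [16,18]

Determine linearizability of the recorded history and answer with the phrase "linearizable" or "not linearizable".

linearizable

one valid linearization: op1, op3, op2, op4, op6, op5, op7, op9, op8
1. op1 r() → 4, leaving value 4
2. op3 r() → 4, leaving value 4
3. op2 w(95), leaving value 95
4. op4 w(99), leaving value 99
5. op6 w(72), leaving value 72
6. op5 w(25), leaving value 25
7. op7 r() → 25, leaving value 25
8. op9 r() → 25, leaving value 25
9. op8 w(57), leaving value 57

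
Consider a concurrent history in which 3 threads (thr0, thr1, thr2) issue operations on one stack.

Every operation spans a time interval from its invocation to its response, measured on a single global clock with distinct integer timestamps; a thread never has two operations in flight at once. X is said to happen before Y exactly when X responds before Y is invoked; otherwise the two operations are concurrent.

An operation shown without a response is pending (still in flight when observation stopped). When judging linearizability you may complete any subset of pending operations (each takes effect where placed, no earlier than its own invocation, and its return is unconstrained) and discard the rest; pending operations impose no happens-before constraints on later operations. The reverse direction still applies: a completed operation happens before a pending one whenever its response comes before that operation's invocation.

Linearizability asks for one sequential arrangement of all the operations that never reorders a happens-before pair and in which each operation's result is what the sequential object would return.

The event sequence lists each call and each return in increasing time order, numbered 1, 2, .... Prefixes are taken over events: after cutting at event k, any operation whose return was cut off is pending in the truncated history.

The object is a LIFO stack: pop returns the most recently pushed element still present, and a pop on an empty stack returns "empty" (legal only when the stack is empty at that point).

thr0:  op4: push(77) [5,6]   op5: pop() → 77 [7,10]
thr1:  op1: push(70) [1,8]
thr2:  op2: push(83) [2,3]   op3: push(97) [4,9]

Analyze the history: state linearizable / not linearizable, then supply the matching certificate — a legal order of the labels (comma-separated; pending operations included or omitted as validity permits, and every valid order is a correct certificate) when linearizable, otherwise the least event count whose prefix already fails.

linearizable — witness: op1, op2, op3, op4, op5

1. op1 push(70), leaving stack <70>
2. op2 push(83), leaving stack <70,83>
3. op3 push(97), leaving stack <70,83,97>
4. op4 push(77), leaving stack <70,83,97,77>
5. op5 pop() → 77, leaving stack <70,83,97>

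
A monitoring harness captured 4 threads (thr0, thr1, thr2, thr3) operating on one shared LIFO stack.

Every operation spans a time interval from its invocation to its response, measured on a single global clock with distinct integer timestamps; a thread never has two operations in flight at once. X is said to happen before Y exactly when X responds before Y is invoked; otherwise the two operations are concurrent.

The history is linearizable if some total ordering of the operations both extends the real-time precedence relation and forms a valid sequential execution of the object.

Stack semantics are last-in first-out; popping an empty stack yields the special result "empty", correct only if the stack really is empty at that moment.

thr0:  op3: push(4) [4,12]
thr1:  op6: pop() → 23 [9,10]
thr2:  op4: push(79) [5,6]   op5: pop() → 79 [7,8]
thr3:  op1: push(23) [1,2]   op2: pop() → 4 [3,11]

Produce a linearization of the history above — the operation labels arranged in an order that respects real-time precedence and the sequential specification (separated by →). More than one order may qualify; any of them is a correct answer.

op1 → op3 → op2 → op4 → op5 → op6

1. op1 push(23), leaving stack <23>
2. op3 push(4), leaving stack <23,4>
3. op2 pop() → 4, leaving stack <23>
4. op4 push(79), leaving stack <23,79>
5. op5 pop() → 79, leaving stack <23>
6. op6 pop() → 23, leaving stack <>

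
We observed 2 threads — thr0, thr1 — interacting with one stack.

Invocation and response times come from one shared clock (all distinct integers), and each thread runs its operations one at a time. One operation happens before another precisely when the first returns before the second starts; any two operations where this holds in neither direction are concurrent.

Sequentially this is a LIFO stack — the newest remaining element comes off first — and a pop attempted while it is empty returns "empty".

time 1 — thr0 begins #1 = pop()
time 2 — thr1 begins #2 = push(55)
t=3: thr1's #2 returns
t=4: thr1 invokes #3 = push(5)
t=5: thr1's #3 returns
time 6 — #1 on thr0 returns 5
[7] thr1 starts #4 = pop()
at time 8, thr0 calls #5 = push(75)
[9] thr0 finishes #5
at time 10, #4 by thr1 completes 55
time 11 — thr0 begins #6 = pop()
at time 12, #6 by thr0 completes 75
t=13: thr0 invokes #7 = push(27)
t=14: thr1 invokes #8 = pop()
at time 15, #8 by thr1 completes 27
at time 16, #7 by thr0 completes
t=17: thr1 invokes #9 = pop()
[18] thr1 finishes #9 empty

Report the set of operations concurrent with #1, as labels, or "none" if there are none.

#2, #3

overlap test against #1 [1,6]: concurrent iff the interval meets 1..6
#2 [2,3]: concurrent
#3 [4,5]: concurrent
#4 [7,10]: after
#5 [8,9]: after
#6 [11,12]: after
#7 [13,16]: after
#8 [14,15]: after
#9 [17,18]: after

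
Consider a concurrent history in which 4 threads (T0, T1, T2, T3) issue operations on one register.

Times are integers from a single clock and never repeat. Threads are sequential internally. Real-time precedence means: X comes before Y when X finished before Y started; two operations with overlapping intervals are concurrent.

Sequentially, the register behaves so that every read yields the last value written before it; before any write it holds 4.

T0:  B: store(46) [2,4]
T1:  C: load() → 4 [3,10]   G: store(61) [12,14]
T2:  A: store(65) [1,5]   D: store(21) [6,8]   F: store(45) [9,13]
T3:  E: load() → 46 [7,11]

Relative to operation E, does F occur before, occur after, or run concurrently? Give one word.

concurrent

F spans [9,13], E spans [7,11]
the intervals overlap in both directions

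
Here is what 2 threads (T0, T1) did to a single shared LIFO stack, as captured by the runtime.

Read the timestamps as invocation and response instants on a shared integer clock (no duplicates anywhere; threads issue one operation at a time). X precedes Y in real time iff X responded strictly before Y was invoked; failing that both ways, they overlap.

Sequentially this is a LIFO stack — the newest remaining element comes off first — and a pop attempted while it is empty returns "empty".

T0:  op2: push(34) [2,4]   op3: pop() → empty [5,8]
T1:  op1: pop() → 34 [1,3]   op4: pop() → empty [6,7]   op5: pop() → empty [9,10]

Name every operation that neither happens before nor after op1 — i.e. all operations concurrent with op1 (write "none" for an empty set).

concurrent with op1 ([1,3]): every op whose interval crosses 1..3
op2 [2,4]: concurrent
op3 [5,8]: after
op4 [6,7]: after
op5 [9,10]: after

op2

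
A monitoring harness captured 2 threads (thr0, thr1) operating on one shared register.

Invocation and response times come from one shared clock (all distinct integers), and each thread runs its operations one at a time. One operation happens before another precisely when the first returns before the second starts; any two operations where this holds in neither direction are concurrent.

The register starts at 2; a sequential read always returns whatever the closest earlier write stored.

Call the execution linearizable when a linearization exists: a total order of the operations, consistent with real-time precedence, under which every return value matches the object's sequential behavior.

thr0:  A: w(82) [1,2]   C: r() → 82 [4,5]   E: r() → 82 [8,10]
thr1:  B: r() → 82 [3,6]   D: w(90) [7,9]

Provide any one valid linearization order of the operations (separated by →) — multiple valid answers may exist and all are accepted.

step 1: A w(82) — value 82
step 2: B r() → 82 — value 82
step 3: C r() → 82 — value 82
step 4: E r() → 82 — value 82
step 5: D w(90) — value 90

A → B → C → E → D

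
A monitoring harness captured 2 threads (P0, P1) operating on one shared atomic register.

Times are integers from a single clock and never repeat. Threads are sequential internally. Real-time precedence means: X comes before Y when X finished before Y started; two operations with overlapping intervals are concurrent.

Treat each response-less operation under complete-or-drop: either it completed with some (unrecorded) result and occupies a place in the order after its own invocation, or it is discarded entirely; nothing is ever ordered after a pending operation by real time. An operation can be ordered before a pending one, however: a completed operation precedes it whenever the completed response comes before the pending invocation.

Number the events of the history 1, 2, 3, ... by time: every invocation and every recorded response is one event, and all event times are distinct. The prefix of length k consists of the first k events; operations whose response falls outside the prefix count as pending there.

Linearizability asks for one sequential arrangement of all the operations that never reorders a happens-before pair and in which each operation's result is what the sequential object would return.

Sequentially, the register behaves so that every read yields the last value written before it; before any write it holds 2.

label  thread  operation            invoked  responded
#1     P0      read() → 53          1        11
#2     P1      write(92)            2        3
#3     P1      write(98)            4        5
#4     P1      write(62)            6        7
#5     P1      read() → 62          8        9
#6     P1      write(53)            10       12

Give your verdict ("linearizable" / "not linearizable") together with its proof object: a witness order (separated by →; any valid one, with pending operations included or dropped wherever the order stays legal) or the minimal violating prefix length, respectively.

linearizable — witness: #2 → #3 → #4 → #5 → #6 → #1

step 1: #2 write(92) — value 92
step 2: #3 write(98) — value 98
step 3: #4 write(62) — value 62
step 4: #5 read() → 62 — value 62
step 5: #6 write(53) — value 53
step 6: #1 read() → 53 — value 53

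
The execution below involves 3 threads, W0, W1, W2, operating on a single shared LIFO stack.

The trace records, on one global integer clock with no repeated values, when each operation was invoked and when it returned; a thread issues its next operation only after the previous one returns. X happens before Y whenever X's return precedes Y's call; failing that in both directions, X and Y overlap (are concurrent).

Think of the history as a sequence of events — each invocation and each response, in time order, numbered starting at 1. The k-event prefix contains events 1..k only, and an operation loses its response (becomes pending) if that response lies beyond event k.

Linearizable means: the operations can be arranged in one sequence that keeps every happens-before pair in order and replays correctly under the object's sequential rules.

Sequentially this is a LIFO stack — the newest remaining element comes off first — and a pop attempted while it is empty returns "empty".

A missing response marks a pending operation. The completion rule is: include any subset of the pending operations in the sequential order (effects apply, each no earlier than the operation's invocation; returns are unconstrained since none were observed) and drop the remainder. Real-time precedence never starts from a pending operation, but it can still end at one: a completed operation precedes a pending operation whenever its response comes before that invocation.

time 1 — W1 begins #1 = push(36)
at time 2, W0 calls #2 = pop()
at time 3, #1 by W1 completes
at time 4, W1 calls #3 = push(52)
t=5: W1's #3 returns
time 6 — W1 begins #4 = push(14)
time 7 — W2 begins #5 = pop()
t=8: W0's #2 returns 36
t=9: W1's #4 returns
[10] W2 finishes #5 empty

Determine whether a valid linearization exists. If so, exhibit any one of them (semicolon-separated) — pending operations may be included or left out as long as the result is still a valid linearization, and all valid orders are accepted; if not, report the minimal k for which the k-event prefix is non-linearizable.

not linearizable — minimal violating prefix: 10 events

already the first 10 events (up to #5's response at time 10) admit no linearization; the first 9 still do
10 orders of the 5 completed LIFO stack ops respect real time; none is legal
e.g. #1, #2, #3, #4, #5: illegal at step 5, since #5 pop() → empty cannot apply there
e.g. #1, #2, #3, #5, #4: illegal at step 4, since #5 pop() → empty cannot apply there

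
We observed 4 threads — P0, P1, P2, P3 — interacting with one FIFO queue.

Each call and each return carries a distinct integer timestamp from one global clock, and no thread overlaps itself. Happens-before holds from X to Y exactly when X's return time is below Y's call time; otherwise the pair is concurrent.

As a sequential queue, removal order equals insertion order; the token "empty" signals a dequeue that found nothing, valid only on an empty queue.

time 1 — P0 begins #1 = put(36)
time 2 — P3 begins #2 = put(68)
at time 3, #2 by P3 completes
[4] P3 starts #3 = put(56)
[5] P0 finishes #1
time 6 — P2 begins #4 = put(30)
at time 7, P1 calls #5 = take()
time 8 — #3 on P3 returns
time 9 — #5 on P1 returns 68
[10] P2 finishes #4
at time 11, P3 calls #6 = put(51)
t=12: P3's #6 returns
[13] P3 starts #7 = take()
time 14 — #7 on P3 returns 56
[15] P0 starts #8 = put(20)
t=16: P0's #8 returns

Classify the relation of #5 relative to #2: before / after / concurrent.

#5 spans [7,9], #2 spans [2,3]
resp(#2)=3 < inv(#5)=7

after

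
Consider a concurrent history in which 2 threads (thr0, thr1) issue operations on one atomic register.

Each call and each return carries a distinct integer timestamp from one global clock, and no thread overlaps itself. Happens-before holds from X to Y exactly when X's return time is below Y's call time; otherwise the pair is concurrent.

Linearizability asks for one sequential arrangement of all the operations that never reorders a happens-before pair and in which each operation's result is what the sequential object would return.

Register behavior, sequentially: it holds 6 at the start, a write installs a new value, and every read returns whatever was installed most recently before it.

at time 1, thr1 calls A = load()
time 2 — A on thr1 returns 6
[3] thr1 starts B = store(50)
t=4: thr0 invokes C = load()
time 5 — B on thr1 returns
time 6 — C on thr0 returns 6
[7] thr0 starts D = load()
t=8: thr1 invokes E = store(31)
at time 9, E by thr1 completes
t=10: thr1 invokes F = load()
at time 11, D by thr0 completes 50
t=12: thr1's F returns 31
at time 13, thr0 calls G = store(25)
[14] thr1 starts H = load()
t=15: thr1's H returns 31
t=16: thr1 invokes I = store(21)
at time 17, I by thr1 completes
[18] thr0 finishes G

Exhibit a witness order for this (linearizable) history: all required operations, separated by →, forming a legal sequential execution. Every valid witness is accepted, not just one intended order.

A → C → B → D → E → F → H → G → I

step 1: A load() → 6 — value 6
step 2: C load() → 6 — value 6
step 3: B store(50) — value 50
step 4: D load() → 50 — value 50
step 5: E store(31) — value 31
step 6: F load() → 31 — value 31
step 7: H load() → 31 — value 31
step 8: G store(25) — value 25
step 9: I store(21) — value 21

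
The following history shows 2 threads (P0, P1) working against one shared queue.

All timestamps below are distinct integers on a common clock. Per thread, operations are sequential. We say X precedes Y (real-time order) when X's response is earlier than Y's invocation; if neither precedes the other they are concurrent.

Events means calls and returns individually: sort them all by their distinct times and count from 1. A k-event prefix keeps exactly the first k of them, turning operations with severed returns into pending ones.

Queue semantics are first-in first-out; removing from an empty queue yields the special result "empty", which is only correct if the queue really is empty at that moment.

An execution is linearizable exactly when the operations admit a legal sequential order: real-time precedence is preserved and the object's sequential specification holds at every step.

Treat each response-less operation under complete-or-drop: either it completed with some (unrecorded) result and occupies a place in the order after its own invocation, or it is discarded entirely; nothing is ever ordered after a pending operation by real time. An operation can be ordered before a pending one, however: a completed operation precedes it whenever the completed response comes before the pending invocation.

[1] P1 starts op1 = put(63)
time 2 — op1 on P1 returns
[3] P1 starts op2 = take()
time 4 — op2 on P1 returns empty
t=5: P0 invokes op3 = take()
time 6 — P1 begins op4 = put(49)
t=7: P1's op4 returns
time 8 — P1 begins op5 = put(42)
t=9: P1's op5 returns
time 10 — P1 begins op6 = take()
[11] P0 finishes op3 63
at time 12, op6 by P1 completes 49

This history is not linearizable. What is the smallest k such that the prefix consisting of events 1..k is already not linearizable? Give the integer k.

events 1..3 are linearizable; a witness order is op1:
1. op1 put(63), leaving queue <63>
at event 4 (op2's time-4 response) nothing linearizes any more
one such order, op1, op2, breaks at step 2 where op2 take() → empty is illegal

4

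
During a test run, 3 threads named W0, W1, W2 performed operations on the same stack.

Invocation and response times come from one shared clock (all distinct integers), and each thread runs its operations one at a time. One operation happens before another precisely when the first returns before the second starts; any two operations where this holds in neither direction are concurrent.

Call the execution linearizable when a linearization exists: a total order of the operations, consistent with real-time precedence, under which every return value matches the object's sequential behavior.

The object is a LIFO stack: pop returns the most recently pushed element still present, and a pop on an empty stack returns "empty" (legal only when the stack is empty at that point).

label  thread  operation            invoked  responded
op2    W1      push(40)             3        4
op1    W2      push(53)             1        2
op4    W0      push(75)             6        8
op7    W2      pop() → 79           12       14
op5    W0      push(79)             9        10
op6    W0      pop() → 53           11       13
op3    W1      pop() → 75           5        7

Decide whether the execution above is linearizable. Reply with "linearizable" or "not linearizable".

not linearizable

prefix check: 1..12 passes, 1..13 fails once op6's time-13 response joins
the 6 completed operations admit 2 real-time orders; each fails the stack replay
no completion choice of the 1 pending operation (op7) rescues it — every subset was tried
take op1, op2, op3, op4, op5, op6 (pending dropped): step 3 already fails, because op3 pop() → 75 cannot occur there
take op1, op2, op4, op3, op5, op6 (pending dropped): step 6 already fails, because op6 pop() → 53 cannot occur there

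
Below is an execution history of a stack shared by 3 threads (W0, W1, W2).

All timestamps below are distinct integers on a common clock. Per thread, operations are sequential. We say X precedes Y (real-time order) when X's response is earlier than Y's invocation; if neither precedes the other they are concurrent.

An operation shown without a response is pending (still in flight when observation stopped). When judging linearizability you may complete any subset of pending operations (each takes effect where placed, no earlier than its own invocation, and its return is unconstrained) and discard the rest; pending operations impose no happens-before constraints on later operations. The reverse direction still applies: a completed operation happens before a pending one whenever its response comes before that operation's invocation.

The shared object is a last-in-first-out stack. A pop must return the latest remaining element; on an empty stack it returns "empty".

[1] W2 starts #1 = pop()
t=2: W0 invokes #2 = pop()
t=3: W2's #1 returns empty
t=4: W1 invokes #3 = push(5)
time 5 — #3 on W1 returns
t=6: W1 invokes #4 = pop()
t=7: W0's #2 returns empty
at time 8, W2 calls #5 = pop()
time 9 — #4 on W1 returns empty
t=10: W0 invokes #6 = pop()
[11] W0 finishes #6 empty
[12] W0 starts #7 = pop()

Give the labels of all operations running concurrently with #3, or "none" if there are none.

#2

overlap test against #3 [4,5]: concurrent iff the interval meets 4..5
#1 [1,3]: before
#2 [2,7]: concurrent
#4 [6,9]: after
#5 [8,…): after
#6 [10,11]: after
#7 [12,…): after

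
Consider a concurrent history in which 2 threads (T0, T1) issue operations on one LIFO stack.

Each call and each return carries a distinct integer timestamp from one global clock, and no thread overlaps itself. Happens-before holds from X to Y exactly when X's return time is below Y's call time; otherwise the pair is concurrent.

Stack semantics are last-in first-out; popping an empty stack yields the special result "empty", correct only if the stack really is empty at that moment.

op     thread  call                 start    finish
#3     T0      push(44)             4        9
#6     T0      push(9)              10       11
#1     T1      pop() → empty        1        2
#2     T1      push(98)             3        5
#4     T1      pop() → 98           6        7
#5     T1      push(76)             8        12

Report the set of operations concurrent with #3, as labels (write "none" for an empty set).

#2, #4, #5

overlap test against #3 [4,9]: concurrent iff the interval meets 4..9
#1 [1,2]: before
#2 [3,5]: concurrent
#4 [6,7]: concurrent
#5 [8,12]: concurrent
#6 [10,11]: after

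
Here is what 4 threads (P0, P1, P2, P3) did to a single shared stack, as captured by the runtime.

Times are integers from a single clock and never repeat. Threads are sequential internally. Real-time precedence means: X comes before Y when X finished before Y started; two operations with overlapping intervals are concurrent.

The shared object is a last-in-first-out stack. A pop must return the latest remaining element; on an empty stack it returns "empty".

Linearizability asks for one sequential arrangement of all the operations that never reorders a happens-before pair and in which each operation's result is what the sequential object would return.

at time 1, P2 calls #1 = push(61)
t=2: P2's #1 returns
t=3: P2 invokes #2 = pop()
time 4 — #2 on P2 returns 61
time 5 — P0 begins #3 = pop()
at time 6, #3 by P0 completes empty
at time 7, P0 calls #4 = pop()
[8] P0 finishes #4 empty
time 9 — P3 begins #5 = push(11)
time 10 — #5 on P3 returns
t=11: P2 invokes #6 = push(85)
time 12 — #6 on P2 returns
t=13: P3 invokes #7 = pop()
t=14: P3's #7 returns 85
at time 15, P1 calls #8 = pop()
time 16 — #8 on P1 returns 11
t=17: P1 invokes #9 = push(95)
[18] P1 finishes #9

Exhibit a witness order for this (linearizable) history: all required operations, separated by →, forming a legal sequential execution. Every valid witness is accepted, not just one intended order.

#1 → #2 → #3 → #4 → #5 → #6 → #7 → #8 → #9

after step 1 (#1 push(61)): stack <61>
after step 2 (#2 pop() → 61): stack <>
after step 3 (#3 pop() → empty): stack <>
after step 4 (#4 pop() → empty): stack <>
after step 5 (#5 push(11)): stack <11>
after step 6 (#6 push(85)): stack <11,85>
after step 7 (#7 pop() → 85): stack <11>
after step 8 (#8 pop() → 11): stack <>
after step 9 (#9 push(95)): stack <95>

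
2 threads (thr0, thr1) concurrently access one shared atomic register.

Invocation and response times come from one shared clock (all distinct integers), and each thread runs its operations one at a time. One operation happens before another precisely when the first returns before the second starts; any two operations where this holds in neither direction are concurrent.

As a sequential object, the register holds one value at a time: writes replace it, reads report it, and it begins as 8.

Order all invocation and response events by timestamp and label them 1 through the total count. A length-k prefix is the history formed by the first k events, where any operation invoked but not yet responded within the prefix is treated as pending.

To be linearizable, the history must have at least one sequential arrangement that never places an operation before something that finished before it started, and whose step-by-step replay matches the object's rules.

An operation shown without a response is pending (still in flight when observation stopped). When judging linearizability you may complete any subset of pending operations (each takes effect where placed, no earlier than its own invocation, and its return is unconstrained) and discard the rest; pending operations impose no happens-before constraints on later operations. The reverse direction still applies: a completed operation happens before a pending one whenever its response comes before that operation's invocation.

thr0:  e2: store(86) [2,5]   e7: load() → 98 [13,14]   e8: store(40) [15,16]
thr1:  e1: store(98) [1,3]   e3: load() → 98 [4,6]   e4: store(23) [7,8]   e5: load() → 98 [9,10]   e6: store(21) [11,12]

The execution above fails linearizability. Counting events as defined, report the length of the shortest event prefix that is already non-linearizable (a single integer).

a valid linearization of events 1..9 exists, for instance e1, e3, e2, e4:
1. e1 store(98), leaving value 98
2. e3 load() → 98, leaving value 98
3. e2 store(86), leaving value 86
4. e4 store(23), leaving value 23
once event 10 joins (e5's response, time 10), exhaustive search finds no witness
e.g. e1, e2, e3, e4, e5: illegal at step 3, since e3 load() → 98 cannot apply there
e.g. e1, e3, e2, e4, e5: illegal at step 5, since e5 load() → 98 cannot apply there

10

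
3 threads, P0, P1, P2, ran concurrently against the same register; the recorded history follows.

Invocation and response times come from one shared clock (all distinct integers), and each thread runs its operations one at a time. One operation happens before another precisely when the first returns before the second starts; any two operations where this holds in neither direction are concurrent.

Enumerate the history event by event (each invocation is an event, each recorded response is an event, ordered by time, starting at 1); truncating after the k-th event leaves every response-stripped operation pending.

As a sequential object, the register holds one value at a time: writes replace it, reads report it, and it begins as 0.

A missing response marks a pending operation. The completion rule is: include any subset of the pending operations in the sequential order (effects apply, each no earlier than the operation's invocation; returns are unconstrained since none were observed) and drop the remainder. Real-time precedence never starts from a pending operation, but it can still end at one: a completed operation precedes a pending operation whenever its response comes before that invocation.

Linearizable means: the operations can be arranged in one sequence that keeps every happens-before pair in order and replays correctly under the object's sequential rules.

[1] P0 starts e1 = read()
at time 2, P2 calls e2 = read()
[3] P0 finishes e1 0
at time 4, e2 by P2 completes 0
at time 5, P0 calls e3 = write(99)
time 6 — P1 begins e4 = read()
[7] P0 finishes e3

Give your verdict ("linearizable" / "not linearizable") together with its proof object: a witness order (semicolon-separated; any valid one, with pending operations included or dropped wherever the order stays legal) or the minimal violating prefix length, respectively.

after step 1 (e1 read() → 0): value 0
after step 2 (e2 read() → 0): value 0
after step 3 (e3 write(99)): value 99

linearizable — witness: e1; e2; e3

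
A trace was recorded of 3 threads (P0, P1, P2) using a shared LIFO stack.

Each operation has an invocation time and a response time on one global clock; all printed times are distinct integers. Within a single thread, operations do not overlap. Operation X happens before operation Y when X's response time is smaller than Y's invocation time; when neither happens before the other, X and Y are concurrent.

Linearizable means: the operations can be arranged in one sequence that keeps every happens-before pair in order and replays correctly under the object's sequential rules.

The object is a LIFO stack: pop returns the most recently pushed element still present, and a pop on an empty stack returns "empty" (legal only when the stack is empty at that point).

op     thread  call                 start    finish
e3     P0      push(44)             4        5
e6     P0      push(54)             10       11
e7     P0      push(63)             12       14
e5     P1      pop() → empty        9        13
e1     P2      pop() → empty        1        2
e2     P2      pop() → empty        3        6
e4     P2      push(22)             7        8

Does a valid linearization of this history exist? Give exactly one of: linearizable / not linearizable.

not linearizable

the violation lands at event 13, e5's response at time 13: events 1..12 linearize, events 1..13 do not
checked exhaustively: 4 real-time-consistent orders of 6 completed operations, zero legal LIFO stack replays
no escape via the 1 pending operation (e7): every completion choice fails
sample order e1, e2, e3, e4, e5, e6 (pending dropped) stalls at step 5 — e5 pop() → empty has no legal effect
sample order e1, e2, e3, e4, e6, e5 (pending dropped) stalls at step 6 — e5 pop() → empty has no legal effect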